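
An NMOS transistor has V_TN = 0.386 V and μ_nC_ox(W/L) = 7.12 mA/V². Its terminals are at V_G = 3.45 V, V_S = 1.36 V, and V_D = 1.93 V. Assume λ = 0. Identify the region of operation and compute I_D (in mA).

V_GS = V_G − V_S = 3.45 − 1.36 = 2.09 V; V_DS = V_D − V_S = 1.93 − 1.36 = 0.57 V.
V_ov = V_GS − V_TN = 2.09 − 0.386 = 1.7 V.
Since V_DS = 0.57 V < V_ov = 1.7 V, the device is in the triode region.
I_D = k_n [V_ov · V_DS − ½ V_DS²] = 7.12 × [1.7 × 0.57 − 0.5 × 0.57²] = 5.76 mA.

Triode; I_D = 5.76 mA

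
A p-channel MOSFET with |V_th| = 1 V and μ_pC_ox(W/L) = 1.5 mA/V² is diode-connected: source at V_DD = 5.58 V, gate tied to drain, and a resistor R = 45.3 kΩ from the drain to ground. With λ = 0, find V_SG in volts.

With gate tied to drain, V_SG = V_SD ≥ V_SG − |V_th|, so the device is in saturation.
KCL at the drain: ½ k_p (V_SG − |V_th|)² = (V_DD − V_SG)/R.
Let x = V_SG − 1. Then 34 x² + x − 4.58 = 0, giving x = 0.353 V (positive root), so V_SG = 1.35 V.
I_D = (V_DD − V_SG)/R = (5.58 − 1.35) / 45.3 = 0.0933 mA.

V_SG = 1.35 V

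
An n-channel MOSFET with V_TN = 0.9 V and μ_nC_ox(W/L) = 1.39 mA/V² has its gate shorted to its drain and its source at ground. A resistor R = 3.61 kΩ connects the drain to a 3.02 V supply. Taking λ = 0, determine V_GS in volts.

V_GS = 1.64 V

With gate tied to drain, V_GS = V_DS ≥ V_GS − V_TN, so the device is in saturation.
KCL at the drain: ½ k_n (V_GS − V_TN)² = (V_DD − V_GS)/R.
Let x = V_GS − 0.9. Then 2.51 x² + x − 2.12 = 0, giving x = 0.741 V (positive root), so V_GS = 1.64 V.
I_D = (V_DD − V_GS)/R = (3.02 − 1.64) / 3.61 = 0.382 mA.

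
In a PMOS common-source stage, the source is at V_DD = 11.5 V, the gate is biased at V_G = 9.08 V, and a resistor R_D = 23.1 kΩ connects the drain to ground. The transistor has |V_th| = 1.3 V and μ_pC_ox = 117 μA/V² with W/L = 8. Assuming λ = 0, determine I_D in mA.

I_D = 0.471 mA

V_SG = V_DD − V_G = 11.5 − 9.08 = 2.42 V, so V_ov = 2.42 − 1.3 = 1.12 V.
k_p = μ_pC_ox · (W/L) = 0.936 mA/V².
Assume saturation: I_D = ½ k_p V_ov² = 0.5 × 0.936 × 1.12² = 0.587 mA, giving V_SD = V_DD − I_D R_D = 11.5 − 0.587 × 23.1 = -2.06 V.
But -2.06 V < V_ov = 1.12 V, so the device is actually in triode.
In triode I_D = k_p[V_ov V_SD − ½ V_SD²] and I_D = (V_DD − V_SD)/R_D. Equating: 10.8 V_SD² − 25.22 V_SD + 11.5 = 0, giving V_SD = 0.622 V (the root below V_ov).
I_D = (11.5 − 0.622) / 23.1 = 0.471 mA.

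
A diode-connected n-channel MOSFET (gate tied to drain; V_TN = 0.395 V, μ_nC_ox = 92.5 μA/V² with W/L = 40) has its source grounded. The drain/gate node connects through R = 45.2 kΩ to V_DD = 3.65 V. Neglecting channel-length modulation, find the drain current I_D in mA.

With gate tied to drain, V_GS = V_DS ≥ V_GS − V_TN, so the device is in saturation.
k_n = μ_nC_ox · (W/L) = 3.7 mA/V².
KCL at the drain: ½ k_n (V_GS − V_TN)² = (V_DD − V_GS)/R.
Let x = V_GS − 0.395. Then 83.6 x² + x − 3.255 = 0, giving x = 0.191 V (positive root), so V_GS = 0.586 V.
I_D = (V_DD − V_GS)/R = (3.65 − 0.586) / 45.2 = 0.0678 mA.

I_D = 0.0678 mA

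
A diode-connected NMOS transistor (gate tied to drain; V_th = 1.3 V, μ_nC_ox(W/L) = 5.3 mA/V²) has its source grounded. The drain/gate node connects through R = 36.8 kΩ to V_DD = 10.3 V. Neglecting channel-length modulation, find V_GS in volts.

V_GS = 1.60 V

With gate tied to drain, V_GS = V_DS ≥ V_GS − V_th, so the device is in saturation.
KCL at the drain: ½ k_n (V_GS − V_th)² = (V_DD − V_GS)/R.
Let x = V_GS − 1.3. Then 97.5 x² + x − 9 = 0, giving x = 0.299 V (positive root), so V_GS = 1.6 V.
I_D = (V_DD − V_GS)/R = (10.3 − 1.6) / 36.8 = 0.236 mA.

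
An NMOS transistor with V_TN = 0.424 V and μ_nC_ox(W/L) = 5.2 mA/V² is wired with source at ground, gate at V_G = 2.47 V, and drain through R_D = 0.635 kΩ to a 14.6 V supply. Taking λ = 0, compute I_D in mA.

V_GS = V_G = 2.47 V, so V_ov = 2.47 − 0.424 = 2.05 V.
Assume saturation: I_D = ½ k_n V_ov² = 0.5 × 5.2 × 2.05² = 10.9 mA, giving V_DS = V_DD − I_D R_D = 14.6 − 10.9 × 0.635 = 7.69 V.
V_DS = 7.69 V ≥ V_ov = 2.05 V, confirming saturation.

I_D = 10.9 mA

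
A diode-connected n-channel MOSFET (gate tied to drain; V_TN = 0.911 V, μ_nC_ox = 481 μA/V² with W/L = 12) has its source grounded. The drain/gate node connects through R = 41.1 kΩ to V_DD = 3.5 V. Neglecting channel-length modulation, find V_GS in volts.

V_GS = 1.05 V

With gate tied to drain, V_GS = V_DS ≥ V_GS − V_TN, so the device is in saturation.
k_n = μ_nC_ox · (W/L) = 5.772 mA/V².
KCL at the drain: ½ k_n (V_GS − V_TN)² = (V_DD − V_GS)/R.
Let x = V_GS − 0.911. Then 119 x² + x − 2.589 = 0, giving x = 0.144 V (positive root), so V_GS = 1.05 V.
I_D = (V_DD − V_GS)/R = (3.5 − 1.05) / 41.1 = 0.0595 mA.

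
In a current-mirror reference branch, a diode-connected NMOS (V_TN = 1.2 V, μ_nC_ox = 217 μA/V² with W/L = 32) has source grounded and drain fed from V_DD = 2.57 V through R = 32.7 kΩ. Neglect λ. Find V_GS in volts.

With gate tied to drain, V_GS = V_DS ≥ V_GS − V_TN, so the device is in saturation.
k_n = μ_nC_ox · (W/L) = 6.944 mA/V².
KCL at the drain: ½ k_n (V_GS − V_TN)² = (V_DD − V_GS)/R.
Let x = V_GS − 1.2. Then 114 x² + x − 1.37 = 0, giving x = 0.106 V (positive root), so V_GS = 1.31 V.
I_D = (V_DD − V_GS)/R = (2.57 − 1.31) / 32.7 = 0.0387 mA.

V_GS = 1.31 V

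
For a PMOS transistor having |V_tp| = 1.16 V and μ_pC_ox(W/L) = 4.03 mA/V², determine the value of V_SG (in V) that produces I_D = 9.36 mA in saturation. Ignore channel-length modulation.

V_SG = 3.32 V

In saturation I_D = ½ k_p (V_SG − |V_tp|)², so V_SG − |V_tp| = √(2 I_D / k_p) = √(2 × 9.36 / 4.03) = 2.16 V.
V_SG = 1.16 + 2.16 = 3.32 V.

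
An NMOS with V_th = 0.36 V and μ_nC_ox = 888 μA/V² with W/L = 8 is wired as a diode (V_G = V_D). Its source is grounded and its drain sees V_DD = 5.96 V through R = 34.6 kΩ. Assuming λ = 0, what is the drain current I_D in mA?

With gate tied to drain, V_GS = V_DS ≥ V_GS − V_th, so the device is in saturation.
k_n = μ_nC_ox · (W/L) = 7.104 mA/V².
KCL at the drain: ½ k_n (V_GS − V_th)² = (V_DD − V_GS)/R.
Let x = V_GS − 0.36. Then 123 x² + x − 5.6 = 0, giving x = 0.209 V (positive root), so V_GS = 0.569 V.
I_D = (V_DD − V_GS)/R = (5.96 − 0.569) / 34.6 = 0.156 mA.

I_D = 0.156 mA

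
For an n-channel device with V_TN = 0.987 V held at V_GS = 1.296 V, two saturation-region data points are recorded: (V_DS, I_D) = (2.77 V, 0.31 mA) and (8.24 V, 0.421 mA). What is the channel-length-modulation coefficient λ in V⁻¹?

λ = 0.0800 V⁻¹

With V_GS fixed, I_D ∝ (1 + λ V_DS) in saturation, so I_D2/I_D1 = (1 + λ V_DS2)/(1 + λ V_DS1).
0.421/0.31 = 1.358 = (1 + 8.24 λ)/(1 + 2.77 λ).
Solving: λ (I_D1 V_DS2 − I_D2 V_DS1) = I_D2 − I_D1, so λ = (0.421 − 0.31) / (0.31 × 8.24 − 0.421 × 2.77) = 0.111 / 1.39 = 0.08 V⁻¹.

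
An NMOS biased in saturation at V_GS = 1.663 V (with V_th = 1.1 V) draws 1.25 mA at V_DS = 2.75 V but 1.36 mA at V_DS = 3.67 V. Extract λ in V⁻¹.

With V_GS fixed, I_D ∝ (1 + λ V_DS) in saturation, so I_D2/I_D1 = (1 + λ V_DS2)/(1 + λ V_DS1).
1.36/1.25 = 1.088 = (1 + 3.67 λ)/(1 + 2.75 λ).
Solving: λ (I_D1 V_DS2 − I_D2 V_DS1) = I_D2 − I_D1, so λ = (1.36 − 1.25) / (1.25 × 3.67 − 1.36 × 2.75) = 0.11 / 0.848 = 0.13 V⁻¹.

λ = 0.130 V⁻¹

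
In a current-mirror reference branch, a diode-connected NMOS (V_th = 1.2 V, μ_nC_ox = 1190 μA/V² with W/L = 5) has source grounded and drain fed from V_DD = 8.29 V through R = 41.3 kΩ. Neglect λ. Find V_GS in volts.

V_GS = 1.44 V

With gate tied to drain, V_GS = V_DS ≥ V_GS − V_th, so the device is in saturation.
k_n = μ_nC_ox · (W/L) = 5.95 mA/V².
KCL at the drain: ½ k_n (V_GS − V_th)² = (V_DD − V_GS)/R.
Let x = V_GS − 1.2. Then 123 x² + x − 7.09 = 0, giving x = 0.236 V (positive root), so V_GS = 1.44 V.
I_D = (V_DD − V_GS)/R = (8.29 − 1.44) / 41.3 = 0.166 mA.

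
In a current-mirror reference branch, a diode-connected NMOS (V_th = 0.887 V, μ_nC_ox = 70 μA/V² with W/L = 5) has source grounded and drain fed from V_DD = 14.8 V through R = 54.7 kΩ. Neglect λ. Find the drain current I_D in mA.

With gate tied to drain, V_GS = V_DS ≥ V_GS − V_th, so the device is in saturation.
k_n = μ_nC_ox · (W/L) = 0.35 mA/V².
KCL at the drain: ½ k_n (V_GS − V_th)² = (V_DD − V_GS)/R.
Let x = V_GS − 0.887. Then 9.57 x² + x − 13.91 = 0, giving x = 1.15 V (positive root), so V_GS = 2.04 V.
I_D = (V_DD − V_GS)/R = (14.8 − 2.04) / 54.7 = 0.233 mA.

I_D = 0.233 mA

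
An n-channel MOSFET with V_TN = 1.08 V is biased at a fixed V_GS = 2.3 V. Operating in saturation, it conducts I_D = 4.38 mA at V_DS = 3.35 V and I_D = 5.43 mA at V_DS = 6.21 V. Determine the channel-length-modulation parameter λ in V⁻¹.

λ = 0.117 V⁻¹

With V_GS fixed, I_D ∝ (1 + λ V_DS) in saturation, so I_D2/I_D1 = (1 + λ V_DS2)/(1 + λ V_DS1).
5.43/4.38 = 1.24 = (1 + 6.21 λ)/(1 + 3.35 λ).
Solving: λ (I_D1 V_DS2 − I_D2 V_DS1) = I_D2 − I_D1, so λ = (5.43 − 4.38) / (4.38 × 6.21 − 5.43 × 3.35) = 1.05 / 9.01 = 0.117 V⁻¹.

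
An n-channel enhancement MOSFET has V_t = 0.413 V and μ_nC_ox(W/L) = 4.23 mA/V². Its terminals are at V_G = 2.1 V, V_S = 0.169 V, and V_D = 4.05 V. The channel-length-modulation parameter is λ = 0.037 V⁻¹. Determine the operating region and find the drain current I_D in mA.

V_GS = V_G − V_S = 2.1 − 0.169 = 1.93 V; V_DS = V_D − V_S = 4.05 − 0.169 = 3.88 V.
V_ov = V_GS − V_t = 1.93 − 0.413 = 1.52 V.
Since V_DS = 3.88 V ≥ V_ov = 1.52 V, the device is in saturation.
I_D = ½ k_n V_ov² (1 + λ V_DS) = 0.5 × 4.23 × 1.52² × (1 + 0.037 × 3.88) = 5.57 mA.

Saturation; I_D = 5.57 mA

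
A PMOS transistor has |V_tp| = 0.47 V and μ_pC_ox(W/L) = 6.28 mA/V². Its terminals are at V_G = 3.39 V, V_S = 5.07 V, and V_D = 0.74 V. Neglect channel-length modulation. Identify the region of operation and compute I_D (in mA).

Saturation; I_D = 4.60 mA

V_SG = V_S − V_G = 5.07 − 3.39 = 1.68 V; V_SD = V_S − V_D = 5.07 − 0.74 = 4.33 V.
V_ov = V_SG − |V_tp| = 1.68 − 0.47 = 1.21 V.
Since V_SD = 4.33 V ≥ V_ov = 1.21 V, the device is in saturation.
I_D = ½ k_p V_ov² = 0.5 × 6.28 × 1.21² = 4.6 mA.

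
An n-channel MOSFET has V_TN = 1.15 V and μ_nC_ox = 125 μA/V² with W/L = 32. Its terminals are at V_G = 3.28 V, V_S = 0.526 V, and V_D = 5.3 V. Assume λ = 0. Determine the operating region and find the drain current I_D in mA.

V_GS = V_G − V_S = 3.28 − 0.526 = 2.75 V; V_DS = V_D − V_S = 5.3 − 0.526 = 4.77 V.
k_n = μ_nC_ox · (W/L) = 4 mA/V².
V_ov = V_GS − V_TN = 2.75 − 1.15 = 1.6 V.
Since V_DS = 4.77 V ≥ V_ov = 1.6 V, the device is in saturation.
I_D = ½ k_n V_ov² = 0.5 × 4 × 1.6² = 5.15 mA.

Saturation; I_D = 5.15 mA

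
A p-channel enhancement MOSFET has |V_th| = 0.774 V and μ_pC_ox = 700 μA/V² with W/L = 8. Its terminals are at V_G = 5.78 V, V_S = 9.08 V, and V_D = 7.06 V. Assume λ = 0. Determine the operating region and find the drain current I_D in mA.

V_SG = V_S − V_G = 9.08 − 5.78 = 3.3 V; V_SD = V_S − V_D = 9.08 − 7.06 = 2.02 V.
k_p = μ_pC_ox · (W/L) = 5.6 mA/V².
V_ov = V_SG − |V_th| = 3.3 − 0.774 = 2.53 V.
Since V_SD = 2.02 V < V_ov = 2.53 V, the device is in the triode region.
I_D = k_p [V_ov · V_SD − ½ V_SD²] = 5.6 × [2.53 × 2.02 − 0.5 × 2.02²] = 17.1 mA.

Triode; I_D = 17.1 mA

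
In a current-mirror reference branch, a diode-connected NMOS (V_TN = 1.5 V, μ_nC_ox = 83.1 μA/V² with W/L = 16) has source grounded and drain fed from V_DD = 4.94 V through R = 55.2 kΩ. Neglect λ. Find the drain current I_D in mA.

I_D = 0.0570 mA

With gate tied to drain, V_GS = V_DS ≥ V_GS − V_TN, so the device is in saturation.
k_n = μ_nC_ox · (W/L) = 1.33 mA/V².
KCL at the drain: ½ k_n (V_GS − V_TN)² = (V_DD − V_GS)/R.
Let x = V_GS − 1.5. Then 36.7 x² + x − 3.44 = 0, giving x = 0.293 V (positive root), so V_GS = 1.79 V.
I_D = (V_DD − V_GS)/R = (4.94 − 1.79) / 55.2 = 0.057 mA.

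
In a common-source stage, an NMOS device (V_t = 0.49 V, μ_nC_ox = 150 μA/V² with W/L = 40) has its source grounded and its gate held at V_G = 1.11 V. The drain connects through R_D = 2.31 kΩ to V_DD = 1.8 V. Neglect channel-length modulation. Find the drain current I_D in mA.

I_D = 0.682 mA

V_GS = V_G = 1.11 V, so V_ov = 1.11 − 0.49 = 0.62 V.
k_n = μ_nC_ox · (W/L) = 6 mA/V².
Assume saturation: I_D = ½ k_n V_ov² = 0.5 × 6 × 0.62² = 1.15 mA, giving V_DS = V_DD − I_D R_D = 1.8 − 1.15 × 2.31 = -0.864 V.
But -0.864 V < V_ov = 0.62 V, so the device is actually in triode.
In triode I_D = k_n[V_ov V_DS − ½ V_DS²] and I_D = (V_DD − V_DS)/R_D. Equating: 6.93 V_DS² − 9.593 V_DS + 1.8 = 0, giving V_DS = 0.224 V (the root below V_ov).
I_D = (1.8 − 0.224) / 2.31 = 0.682 mA.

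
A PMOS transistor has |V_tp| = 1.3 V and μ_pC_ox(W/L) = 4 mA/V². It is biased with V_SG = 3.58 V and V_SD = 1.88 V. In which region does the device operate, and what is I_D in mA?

V_ov = V_SG − |V_tp| = 3.58 − 1.3 = 2.28 V.
Since V_SD = 1.88 V < V_ov = 2.28 V, the device is in the triode region.
I_D = k_p [V_ov · V_SD − ½ V_SD²] = 4 × [2.28 × 1.88 − 0.5 × 1.88²] = 10.1 mA.

Triode; I_D = 10.1 mA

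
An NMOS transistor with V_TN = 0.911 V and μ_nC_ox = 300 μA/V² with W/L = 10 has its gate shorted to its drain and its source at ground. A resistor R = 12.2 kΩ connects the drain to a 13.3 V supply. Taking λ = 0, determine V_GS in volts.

With gate tied to drain, V_GS = V_DS ≥ V_GS − V_TN, so the device is in saturation.
k_n = μ_nC_ox · (W/L) = 3 mA/V².
KCL at the drain: ½ k_n (V_GS − V_TN)² = (V_DD − V_GS)/R.
Let x = V_GS − 0.911. Then 18.3 x² + x − 12.39 = 0, giving x = 0.796 V (positive root), so V_GS = 1.71 V.
I_D = (V_DD − V_GS)/R = (13.3 − 1.71) / 12.2 = 0.95 mA.

V_GS = 1.71 V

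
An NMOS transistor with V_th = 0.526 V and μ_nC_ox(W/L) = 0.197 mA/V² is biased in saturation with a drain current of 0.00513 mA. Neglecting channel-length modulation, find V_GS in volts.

In saturation I_D = ½ k_n (V_GS − V_th)², so V_GS − V_th = √(2 I_D / k_n) = √(2 × 0.00513 / 0.197) = 0.228 V.
V_GS = 0.526 + 0.228 = 0.754 V.

V_GS = 0.754 V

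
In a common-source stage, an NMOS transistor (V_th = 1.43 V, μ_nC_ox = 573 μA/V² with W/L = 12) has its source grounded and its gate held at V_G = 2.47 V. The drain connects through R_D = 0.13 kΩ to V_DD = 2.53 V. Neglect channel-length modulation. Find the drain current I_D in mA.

I_D = 3.72 mA

V_GS = V_G = 2.47 V, so V_ov = 2.47 − 1.43 = 1.04 V.
k_n = μ_nC_ox · (W/L) = 6.876 mA/V².
Assume saturation: I_D = ½ k_n V_ov² = 0.5 × 6.876 × 1.04² = 3.72 mA, giving V_DS = V_DD − I_D R_D = 2.53 − 3.72 × 0.13 = 2.05 V.
V_DS = 2.05 V ≥ V_ov = 1.04 V, confirming saturation.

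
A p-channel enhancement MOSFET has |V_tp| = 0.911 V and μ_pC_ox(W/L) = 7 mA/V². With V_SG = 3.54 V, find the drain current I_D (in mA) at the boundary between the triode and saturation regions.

At the boundary V_SD = V_ov = V_SG − |V_tp| = 3.54 − 0.911 = 2.63 V.
I_D = ½ k_p V_ov² = 0.5 × 7 × 2.63² = 24.2 mA.

I_D = 24.2 mA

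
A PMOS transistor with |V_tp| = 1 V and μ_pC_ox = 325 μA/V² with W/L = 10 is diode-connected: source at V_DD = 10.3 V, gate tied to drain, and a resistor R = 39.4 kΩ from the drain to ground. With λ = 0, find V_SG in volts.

V_SG = 1.37 V

With gate tied to drain, V_SG = V_SD ≥ V_SG − |V_tp|, so the device is in saturation.
k_p = μ_pC_ox · (W/L) = 3.25 mA/V².
KCL at the drain: ½ k_p (V_SG − |V_tp|)² = (V_DD − V_SG)/R.
Let x = V_SG − 1. Then 64 x² + x − 9.3 = 0, giving x = 0.373 V (positive root), so V_SG = 1.37 V.
I_D = (V_DD − V_SG)/R = (10.3 − 1.37) / 39.4 = 0.227 mA.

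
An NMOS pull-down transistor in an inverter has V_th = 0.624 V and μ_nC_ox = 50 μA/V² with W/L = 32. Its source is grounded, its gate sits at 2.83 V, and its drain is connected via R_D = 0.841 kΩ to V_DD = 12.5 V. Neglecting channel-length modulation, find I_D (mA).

V_GS = V_G = 2.83 V, so V_ov = 2.83 − 0.624 = 2.21 V.
k_n = μ_nC_ox · (W/L) = 1.6 mA/V².
Assume saturation: I_D = ½ k_n V_ov² = 0.5 × 1.6 × 2.21² = 3.89 mA, giving V_DS = V_DD − I_D R_D = 12.5 − 3.89 × 0.841 = 9.23 V.
V_DS = 9.23 V ≥ V_ov = 2.21 V, confirming saturation.

I_D = 3.89 mA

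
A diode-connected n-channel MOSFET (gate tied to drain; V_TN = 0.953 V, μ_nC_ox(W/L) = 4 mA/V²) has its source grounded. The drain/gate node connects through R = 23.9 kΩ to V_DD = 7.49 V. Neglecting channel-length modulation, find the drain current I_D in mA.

With gate tied to drain, V_GS = V_DS ≥ V_GS − V_TN, so the device is in saturation.
KCL at the drain: ½ k_n (V_GS − V_TN)² = (V_DD − V_GS)/R.
Let x = V_GS − 0.953. Then 47.8 x² + x − 6.537 = 0, giving x = 0.359 V (positive root), so V_GS = 1.31 V.
I_D = (V_DD − V_GS)/R = (7.49 − 1.31) / 23.9 = 0.258 mA.

I_D = 0.258 mA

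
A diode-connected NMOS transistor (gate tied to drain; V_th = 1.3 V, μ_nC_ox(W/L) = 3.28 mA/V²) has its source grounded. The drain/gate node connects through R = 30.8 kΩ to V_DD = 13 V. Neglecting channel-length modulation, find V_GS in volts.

With gate tied to drain, V_GS = V_DS ≥ V_GS − V_th, so the device is in saturation.
KCL at the drain: ½ k_n (V_GS − V_th)² = (V_DD − V_GS)/R.
Let x = V_GS − 1.3. Then 50.5 x² + x − 11.7 = 0, giving x = 0.471 V (positive root), so V_GS = 1.77 V.
I_D = (V_DD − V_GS)/R = (13 − 1.77) / 30.8 = 0.365 mA.

V_GS = 1.77 V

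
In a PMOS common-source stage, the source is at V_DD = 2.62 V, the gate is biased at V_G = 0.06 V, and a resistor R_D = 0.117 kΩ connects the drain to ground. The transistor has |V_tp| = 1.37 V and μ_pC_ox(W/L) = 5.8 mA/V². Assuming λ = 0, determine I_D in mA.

V_SG = V_DD − V_G = 2.62 − 0.06 = 2.56 V, so V_ov = 2.56 − 1.37 = 1.19 V.
Assume saturation: I_D = ½ k_p V_ov² = 0.5 × 5.8 × 1.19² = 4.11 mA, giving V_SD = V_DD − I_D R_D = 2.62 − 4.11 × 0.117 = 2.14 V.
V_SD = 2.14 V ≥ V_ov = 1.19 V, confirming saturation.

I_D = 4.11 mA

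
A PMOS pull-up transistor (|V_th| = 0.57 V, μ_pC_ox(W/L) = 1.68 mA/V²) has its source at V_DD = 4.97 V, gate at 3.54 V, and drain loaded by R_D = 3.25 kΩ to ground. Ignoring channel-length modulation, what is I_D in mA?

I_D = 0.621 mA

V_SG = V_DD − V_G = 4.97 − 3.54 = 1.43 V, so V_ov = 1.43 − 0.57 = 0.86 V.
Assume saturation: I_D = ½ k_p V_ov² = 0.5 × 1.68 × 0.86² = 0.621 mA, giving V_SD = V_DD − I_D R_D = 4.97 − 0.621 × 3.25 = 2.95 V.
V_SD = 2.95 V ≥ V_ov = 0.86 V, confirming saturation.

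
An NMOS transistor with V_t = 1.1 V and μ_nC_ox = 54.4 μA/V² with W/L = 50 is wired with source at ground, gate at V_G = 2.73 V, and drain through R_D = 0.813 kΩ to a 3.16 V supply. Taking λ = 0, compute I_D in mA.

V_GS = V_G = 2.73 V, so V_ov = 2.73 − 1.1 = 1.63 V.
k_n = μ_nC_ox · (W/L) = 2.72 mA/V².
Assume saturation: I_D = ½ k_n V_ov² = 0.5 × 2.72 × 1.63² = 3.61 mA, giving V_DS = V_DD − I_D R_D = 3.16 − 3.61 × 0.813 = 0.222 V.
But 0.222 V < V_ov = 1.63 V, so the device is actually in triode.
In triode I_D = k_n[V_ov V_DS − ½ V_DS²] and I_D = (V_DD − V_DS)/R_D. Equating: 1.11 V_DS² − 4.605 V_DS + 3.16 = 0, giving V_DS = 0.867 V (the root below V_ov).
I_D = (3.16 − 0.867) / 0.813 = 2.82 mA.

I_D = 2.82 mA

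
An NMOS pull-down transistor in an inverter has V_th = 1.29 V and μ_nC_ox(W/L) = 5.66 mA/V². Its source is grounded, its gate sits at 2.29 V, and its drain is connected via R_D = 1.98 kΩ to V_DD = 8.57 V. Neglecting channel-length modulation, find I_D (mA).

V_GS = V_G = 2.29 V, so V_ov = 2.29 − 1.29 = 1 V.
Assume saturation: I_D = ½ k_n V_ov² = 0.5 × 5.66 × 1² = 2.83 mA, giving V_DS = V_DD − I_D R_D = 8.57 − 2.83 × 1.98 = 2.97 V.
V_DS = 2.97 V ≥ V_ov = 1 V, confirming saturation.

I_D = 2.83 mA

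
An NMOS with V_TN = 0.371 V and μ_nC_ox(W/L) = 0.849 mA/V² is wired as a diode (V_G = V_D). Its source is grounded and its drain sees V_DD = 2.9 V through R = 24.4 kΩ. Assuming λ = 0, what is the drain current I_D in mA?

With gate tied to drain, V_GS = V_DS ≥ V_GS − V_TN, so the device is in saturation.
KCL at the drain: ½ k_n (V_GS − V_TN)² = (V_DD − V_GS)/R.
Let x = V_GS − 0.371. Then 10.4 x² + x − 2.529 = 0, giving x = 0.448 V (positive root), so V_GS = 0.819 V.
I_D = (V_DD − V_GS)/R = (2.9 − 0.819) / 24.4 = 0.0853 mA.

I_D = 0.0853 mA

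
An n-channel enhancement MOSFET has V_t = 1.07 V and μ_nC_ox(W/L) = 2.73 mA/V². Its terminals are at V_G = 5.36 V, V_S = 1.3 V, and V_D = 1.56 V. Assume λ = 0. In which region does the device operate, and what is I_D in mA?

Triode; I_D = 2.03 mA

V_GS = V_G − V_S = 5.36 − 1.3 = 4.06 V; V_DS = V_D − V_S = 1.56 − 1.3 = 0.26 V.
V_ov = V_GS − V_t = 4.06 − 1.07 = 2.99 V.
Since V_DS = 0.26 V < V_ov = 2.99 V, the device is in the triode region.
I_D = k_n [V_ov · V_DS − ½ V_DS²] = 2.73 × [2.99 × 0.26 − 0.5 × 0.26²] = 2.03 mA.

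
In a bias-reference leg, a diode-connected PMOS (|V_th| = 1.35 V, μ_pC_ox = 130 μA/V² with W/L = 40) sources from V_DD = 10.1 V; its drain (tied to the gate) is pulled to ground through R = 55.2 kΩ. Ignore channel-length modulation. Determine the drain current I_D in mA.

I_D = 0.154 mA

With gate tied to drain, V_SG = V_SD ≥ V_SG − |V_th|, so the device is in saturation.
k_p = μ_pC_ox · (W/L) = 5.2 mA/V².
KCL at the drain: ½ k_p (V_SG − |V_th|)² = (V_DD − V_SG)/R.
Let x = V_SG − 1.35. Then 144 x² + x − 8.75 = 0, giving x = 0.243 V (positive root), so V_SG = 1.59 V.
I_D = (V_DD − V_SG)/R = (10.1 − 1.59) / 55.2 = 0.154 mA.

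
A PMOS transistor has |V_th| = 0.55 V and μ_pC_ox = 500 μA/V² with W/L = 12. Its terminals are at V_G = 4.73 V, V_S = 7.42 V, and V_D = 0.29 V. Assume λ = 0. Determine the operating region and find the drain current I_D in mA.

V_SG = V_S − V_G = 7.42 − 4.73 = 2.69 V; V_SD = V_S − V_D = 7.42 − 0.29 = 7.13 V.
k_p = μ_pC_ox · (W/L) = 6 mA/V².
V_ov = V_SG − |V_th| = 2.69 − 0.55 = 2.14 V.
Since V_SD = 7.13 V ≥ V_ov = 2.14 V, the device is in saturation.
I_D = ½ k_p V_ov² = 0.5 × 6 × 2.14² = 13.7 mA.

Saturation; I_D = 13.7 mA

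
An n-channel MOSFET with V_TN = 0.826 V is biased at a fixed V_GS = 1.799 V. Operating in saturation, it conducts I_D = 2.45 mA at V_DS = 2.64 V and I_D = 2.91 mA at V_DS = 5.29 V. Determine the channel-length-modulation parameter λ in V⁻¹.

With V_GS fixed, I_D ∝ (1 + λ V_DS) in saturation, so I_D2/I_D1 = (1 + λ V_DS2)/(1 + λ V_DS1).
2.91/2.45 = 1.188 = (1 + 5.29 λ)/(1 + 2.64 λ).
Solving: λ (I_D1 V_DS2 − I_D2 V_DS1) = I_D2 − I_D1, so λ = (2.91 − 2.45) / (2.45 × 5.29 − 2.91 × 2.64) = 0.46 / 5.28 = 0.0872 V⁻¹.

λ = 0.0872 V⁻¹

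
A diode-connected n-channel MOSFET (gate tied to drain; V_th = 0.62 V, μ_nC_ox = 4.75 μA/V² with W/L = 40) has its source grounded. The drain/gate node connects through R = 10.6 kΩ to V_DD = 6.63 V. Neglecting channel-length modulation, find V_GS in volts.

V_GS = 2.62 V

With gate tied to drain, V_GS = V_DS ≥ V_GS − V_th, so the device is in saturation.
k_n = μ_nC_ox · (W/L) = 0.19 mA/V².
KCL at the drain: ½ k_n (V_GS − V_th)² = (V_DD − V_GS)/R.
Let x = V_GS − 0.62. Then 1.01 x² + x − 6.01 = 0, giving x = 2 V (positive root), so V_GS = 2.62 V.
I_D = (V_DD − V_GS)/R = (6.63 − 2.62) / 10.6 = 0.379 mA.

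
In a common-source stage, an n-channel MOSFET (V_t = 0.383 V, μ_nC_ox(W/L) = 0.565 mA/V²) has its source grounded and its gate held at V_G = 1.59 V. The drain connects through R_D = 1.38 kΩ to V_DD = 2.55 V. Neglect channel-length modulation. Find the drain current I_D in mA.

I_D = 0.412 mA

V_GS = V_G = 1.59 V, so V_ov = 1.59 − 0.383 = 1.21 V.
Assume saturation: I_D = ½ k_n V_ov² = 0.5 × 0.565 × 1.21² = 0.412 mA, giving V_DS = V_DD − I_D R_D = 2.55 − 0.412 × 1.38 = 1.98 V.
V_DS = 1.98 V ≥ V_ov = 1.21 V, confirming saturation.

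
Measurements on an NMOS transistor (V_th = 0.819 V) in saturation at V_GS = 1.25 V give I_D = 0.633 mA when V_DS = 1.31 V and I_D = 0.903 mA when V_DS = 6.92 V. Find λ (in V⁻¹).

With V_GS fixed, I_D ∝ (1 + λ V_DS) in saturation, so I_D2/I_D1 = (1 + λ V_DS2)/(1 + λ V_DS1).
0.903/0.633 = 1.427 = (1 + 6.92 λ)/(1 + 1.31 λ).
Solving: λ (I_D1 V_DS2 − I_D2 V_DS1) = I_D2 − I_D1, so λ = (0.903 − 0.633) / (0.633 × 6.92 − 0.903 × 1.31) = 0.27 / 3.2 = 0.0844 V⁻¹.

λ = 0.0844 V⁻¹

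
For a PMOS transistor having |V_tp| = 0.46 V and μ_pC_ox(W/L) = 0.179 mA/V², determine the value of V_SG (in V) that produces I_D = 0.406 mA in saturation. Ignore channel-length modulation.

V_SG = 2.59 V

In saturation I_D = ½ k_p (V_SG − |V_tp|)², so V_SG − |V_tp| = √(2 I_D / k_p) = √(2 × 0.406 / 0.179) = 2.13 V.
V_SG = 0.46 + 2.13 = 2.59 V.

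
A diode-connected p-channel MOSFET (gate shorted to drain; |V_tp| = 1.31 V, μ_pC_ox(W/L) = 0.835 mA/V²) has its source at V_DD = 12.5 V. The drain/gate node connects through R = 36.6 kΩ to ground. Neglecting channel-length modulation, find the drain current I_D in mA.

With gate tied to drain, V_SG = V_SD ≥ V_SG − |V_tp|, so the device is in saturation.
KCL at the drain: ½ k_p (V_SG − |V_tp|)² = (V_DD − V_SG)/R.
Let x = V_SG − 1.31. Then 15.3 x² + x − 11.19 = 0, giving x = 0.824 V (positive root), so V_SG = 2.13 V.
I_D = (V_DD − V_SG)/R = (12.5 − 2.13) / 36.6 = 0.283 mA.

I_D = 0.283 mA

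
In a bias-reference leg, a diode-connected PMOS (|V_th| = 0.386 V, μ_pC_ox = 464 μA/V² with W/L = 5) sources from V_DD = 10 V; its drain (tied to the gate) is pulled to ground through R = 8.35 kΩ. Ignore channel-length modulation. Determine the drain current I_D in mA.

I_D = 1.04 mA

With gate tied to drain, V_SG = V_SD ≥ V_SG − |V_th|, so the device is in saturation.
k_p = μ_pC_ox · (W/L) = 2.32 mA/V².
KCL at the drain: ½ k_p (V_SG − |V_th|)² = (V_DD − V_SG)/R.
Let x = V_SG − 0.386. Then 9.69 x² + x − 9.614 = 0, giving x = 0.946 V (positive root), so V_SG = 1.33 V.
I_D = (V_DD − V_SG)/R = (10 − 1.33) / 8.35 = 1.04 mA.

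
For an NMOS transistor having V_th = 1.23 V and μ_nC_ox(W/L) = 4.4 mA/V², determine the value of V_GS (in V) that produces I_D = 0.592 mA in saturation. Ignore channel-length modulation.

In saturation I_D = ½ k_n (V_GS − V_th)², so V_GS − V_th = √(2 I_D / k_n) = √(2 × 0.592 / 4.4) = 0.519 V.
V_GS = 1.23 + 0.519 = 1.75 V.

V_GS = 1.75 V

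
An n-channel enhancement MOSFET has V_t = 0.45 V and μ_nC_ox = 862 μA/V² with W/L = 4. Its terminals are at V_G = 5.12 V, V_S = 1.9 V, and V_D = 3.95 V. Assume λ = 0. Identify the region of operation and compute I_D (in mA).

V_GS = V_G − V_S = 5.12 − 1.9 = 3.22 V; V_DS = V_D − V_S = 3.95 − 1.9 = 2.05 V.
k_n = μ_nC_ox · (W/L) = 3.448 mA/V².
V_ov = V_GS − V_t = 3.22 − 0.45 = 2.77 V.
Since V_DS = 2.05 V < V_ov = 2.77 V, the device is in the triode region.
I_D = k_n [V_ov · V_DS − ½ V_DS²] = 3.448 × [2.77 × 2.05 − 0.5 × 2.05²] = 12.3 mA.

Triode; I_D = 12.3 mA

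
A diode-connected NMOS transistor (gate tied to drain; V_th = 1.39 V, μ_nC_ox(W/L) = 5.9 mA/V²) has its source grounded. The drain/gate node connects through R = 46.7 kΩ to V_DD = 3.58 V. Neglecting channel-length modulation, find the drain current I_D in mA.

I_D = 0.0443 mA

With gate tied to drain, V_GS = V_DS ≥ V_GS − V_th, so the device is in saturation.
KCL at the drain: ½ k_n (V_GS − V_th)² = (V_DD − V_GS)/R.
Let x = V_GS − 1.39. Then 138 x² + x − 2.19 = 0, giving x = 0.123 V (positive root), so V_GS = 1.51 V.
I_D = (V_DD − V_GS)/R = (3.58 − 1.51) / 46.7 = 0.0443 mA.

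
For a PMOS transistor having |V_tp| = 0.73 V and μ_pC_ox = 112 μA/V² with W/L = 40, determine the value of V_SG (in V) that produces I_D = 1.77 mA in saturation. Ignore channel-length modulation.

V_SG = 1.62 V

k_p = μ_pC_ox · (W/L) = 4.48 mA/V².
In saturation I_D = ½ k_p (V_SG − |V_tp|)², so V_SG − |V_tp| = √(2 I_D / k_p) = √(2 × 1.77 / 4.48) = 0.889 V.
V_SG = 0.73 + 0.889 = 1.62 V.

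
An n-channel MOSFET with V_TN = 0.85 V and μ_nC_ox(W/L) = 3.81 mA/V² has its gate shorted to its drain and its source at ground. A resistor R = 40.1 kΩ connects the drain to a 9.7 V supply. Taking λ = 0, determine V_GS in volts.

V_GS = 1.18 V

With gate tied to drain, V_GS = V_DS ≥ V_GS − V_TN, so the device is in saturation.
KCL at the drain: ½ k_n (V_GS − V_TN)² = (V_DD − V_GS)/R.
Let x = V_GS − 0.85. Then 76.4 x² + x − 8.85 = 0, giving x = 0.334 V (positive root), so V_GS = 1.18 V.
I_D = (V_DD − V_GS)/R = (9.7 − 1.18) / 40.1 = 0.212 mA.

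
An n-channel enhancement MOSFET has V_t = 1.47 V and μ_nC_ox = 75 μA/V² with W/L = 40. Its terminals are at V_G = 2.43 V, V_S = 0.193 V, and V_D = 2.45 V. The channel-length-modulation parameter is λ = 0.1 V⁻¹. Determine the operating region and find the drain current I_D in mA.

Saturation; I_D = 1.08 mA

V_GS = V_G − V_S = 2.43 − 0.193 = 2.24 V; V_DS = V_D − V_S = 2.45 − 0.193 = 2.26 V.
k_n = μ_nC_ox · (W/L) = 3 mA/V².
V_ov = V_GS − V_t = 2.24 − 1.47 = 0.767 V.
Since V_DS = 2.26 V ≥ V_ov = 0.767 V, the device is in saturation.
I_D = ½ k_n V_ov² (1 + λ V_DS) = 0.5 × 3 × 0.767² × (1 + 0.1 × 2.26) = 1.08 mA.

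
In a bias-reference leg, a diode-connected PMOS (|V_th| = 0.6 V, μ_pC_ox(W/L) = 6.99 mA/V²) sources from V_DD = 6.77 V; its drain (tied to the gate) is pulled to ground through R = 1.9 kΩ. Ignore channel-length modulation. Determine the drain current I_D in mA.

I_D = 2.78 mA

With gate tied to drain, V_SG = V_SD ≥ V_SG − |V_th|, so the device is in saturation.
KCL at the drain: ½ k_p (V_SG − |V_th|)² = (V_DD − V_SG)/R.
Let x = V_SG − 0.6. Then 6.64 x² + x − 6.17 = 0, giving x = 0.892 V (positive root), so V_SG = 1.49 V.
I_D = (V_DD − V_SG)/R = (6.77 − 1.49) / 1.9 = 2.78 mA.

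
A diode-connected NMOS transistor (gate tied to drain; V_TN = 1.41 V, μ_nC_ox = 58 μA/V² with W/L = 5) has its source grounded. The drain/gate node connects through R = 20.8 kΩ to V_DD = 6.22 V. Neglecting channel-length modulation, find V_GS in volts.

V_GS = 2.52 V

With gate tied to drain, V_GS = V_DS ≥ V_GS − V_TN, so the device is in saturation.
k_n = μ_nC_ox · (W/L) = 0.29 mA/V².
KCL at the drain: ½ k_n (V_GS − V_TN)² = (V_DD − V_GS)/R.
Let x = V_GS − 1.41. Then 3.02 x² + x − 4.81 = 0, giving x = 1.11 V (positive root), so V_GS = 2.52 V.
I_D = (V_DD − V_GS)/R = (6.22 − 2.52) / 20.8 = 0.178 mA.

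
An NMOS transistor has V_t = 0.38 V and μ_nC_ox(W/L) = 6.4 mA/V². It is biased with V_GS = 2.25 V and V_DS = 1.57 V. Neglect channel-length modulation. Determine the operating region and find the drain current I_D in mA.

V_ov = V_GS − V_t = 2.25 − 0.38 = 1.87 V.
Since V_DS = 1.57 V < V_ov = 1.87 V, the device is in the triode region.
I_D = k_n [V_ov · V_DS − ½ V_DS²] = 6.4 × [1.87 × 1.57 − 0.5 × 1.57²] = 10.9 mA.

Triode; I_D = 10.9 mA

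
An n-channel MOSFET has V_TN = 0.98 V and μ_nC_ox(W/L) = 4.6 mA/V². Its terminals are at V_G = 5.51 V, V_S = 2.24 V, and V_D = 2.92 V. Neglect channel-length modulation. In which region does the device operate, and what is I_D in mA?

V_GS = V_G − V_S = 5.51 − 2.24 = 3.27 V; V_DS = V_D − V_S = 2.92 − 2.24 = 0.68 V.
V_ov = V_GS − V_TN = 3.27 − 0.98 = 2.29 V.
Since V_DS = 0.68 V < V_ov = 2.29 V, the device is in the triode region.
I_D = k_n [V_ov · V_DS − ½ V_DS²] = 4.6 × [2.29 × 0.68 − 0.5 × 0.68²] = 6.1 mA.

Triode; I_D = 6.10 mA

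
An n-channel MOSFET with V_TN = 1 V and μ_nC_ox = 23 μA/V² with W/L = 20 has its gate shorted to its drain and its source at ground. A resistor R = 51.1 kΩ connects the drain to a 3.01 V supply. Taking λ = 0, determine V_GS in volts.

With gate tied to drain, V_GS = V_DS ≥ V_GS − V_TN, so the device is in saturation.
k_n = μ_nC_ox · (W/L) = 0.46 mA/V².
KCL at the drain: ½ k_n (V_GS − V_TN)² = (V_DD − V_GS)/R.
Let x = V_GS − 1. Then 11.8 x² + x − 2.01 = 0, giving x = 0.373 V (positive root), so V_GS = 1.37 V.
I_D = (V_DD − V_GS)/R = (3.01 − 1.37) / 51.1 = 0.032 mA.

V_GS = 1.37 V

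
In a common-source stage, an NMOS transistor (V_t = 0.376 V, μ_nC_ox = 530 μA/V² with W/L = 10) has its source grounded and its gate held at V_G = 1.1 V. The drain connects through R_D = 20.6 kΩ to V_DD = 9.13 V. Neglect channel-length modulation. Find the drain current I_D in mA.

I_D = 0.437 mA

V_GS = V_G = 1.1 V, so V_ov = 1.1 − 0.376 = 0.724 V.
k_n = μ_nC_ox · (W/L) = 5.3 mA/V².
Assume saturation: I_D = ½ k_n V_ov² = 0.5 × 5.3 × 0.724² = 1.39 mA, giving V_DS = V_DD − I_D R_D = 9.13 − 1.39 × 20.6 = -19.5 V.
But -19.5 V < V_ov = 0.724 V, so the device is actually in triode.
In triode I_D = k_n[V_ov V_DS − ½ V_DS²] and I_D = (V_DD − V_DS)/R_D. Equating: 54.6 V_DS² − 80.05 V_DS + 9.13 = 0, giving V_DS = 0.125 V (the root below V_ov).
I_D = (9.13 − 0.125) / 20.6 = 0.437 mA.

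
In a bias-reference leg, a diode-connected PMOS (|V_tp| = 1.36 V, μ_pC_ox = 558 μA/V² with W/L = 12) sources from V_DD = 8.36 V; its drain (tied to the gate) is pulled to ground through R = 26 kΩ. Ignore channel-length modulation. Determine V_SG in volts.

V_SG = 1.64 V

With gate tied to drain, V_SG = V_SD ≥ V_SG − |V_tp|, so the device is in saturation.
k_p = μ_pC_ox · (W/L) = 6.696 mA/V².
KCL at the drain: ½ k_p (V_SG − |V_tp|)² = (V_DD − V_SG)/R.
Let x = V_SG − 1.36. Then 87 x² + x − 7 = 0, giving x = 0.278 V (positive root), so V_SG = 1.64 V.
I_D = (V_DD − V_SG)/R = (8.36 − 1.64) / 26 = 0.259 mA.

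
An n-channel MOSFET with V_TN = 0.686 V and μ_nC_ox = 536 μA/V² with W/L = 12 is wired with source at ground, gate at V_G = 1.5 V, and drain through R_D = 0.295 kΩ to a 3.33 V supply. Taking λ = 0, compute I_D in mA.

V_GS = V_G = 1.5 V, so V_ov = 1.5 − 0.686 = 0.814 V.
k_n = μ_nC_ox · (W/L) = 6.432 mA/V².
Assume saturation: I_D = ½ k_n V_ov² = 0.5 × 6.432 × 0.814² = 2.13 mA, giving V_DS = V_DD − I_D R_D = 3.33 − 2.13 × 0.295 = 2.7 V.
V_DS = 2.7 V ≥ V_ov = 0.814 V, confirming saturation.

I_D = 2.13 mA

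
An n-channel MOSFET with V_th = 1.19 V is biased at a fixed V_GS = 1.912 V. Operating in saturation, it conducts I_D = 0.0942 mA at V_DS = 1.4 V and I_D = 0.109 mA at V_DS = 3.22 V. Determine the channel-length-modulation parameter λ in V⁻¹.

λ = 0.0982 V⁻¹

With V_GS fixed, I_D ∝ (1 + λ V_DS) in saturation, so I_D2/I_D1 = (1 + λ V_DS2)/(1 + λ V_DS1).
0.109/0.0942 = 1.157 = (1 + 3.22 λ)/(1 + 1.4 λ).
Solving: λ (I_D1 V_DS2 − I_D2 V_DS1) = I_D2 − I_D1, so λ = (0.109 − 0.0942) / (0.0942 × 3.22 − 0.109 × 1.4) = 0.0148 / 0.151 = 0.0982 V⁻¹.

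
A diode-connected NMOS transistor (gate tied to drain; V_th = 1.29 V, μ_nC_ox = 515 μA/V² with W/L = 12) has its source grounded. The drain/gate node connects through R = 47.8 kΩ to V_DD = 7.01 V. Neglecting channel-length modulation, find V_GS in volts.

V_GS = 1.48 V

With gate tied to drain, V_GS = V_DS ≥ V_GS − V_th, so the device is in saturation.
k_n = μ_nC_ox · (W/L) = 6.18 mA/V².
KCL at the drain: ½ k_n (V_GS − V_th)² = (V_DD − V_GS)/R.
Let x = V_GS − 1.29. Then 148 x² + x − 5.72 = 0, giving x = 0.193 V (positive root), so V_GS = 1.48 V.
I_D = (V_DD − V_GS)/R = (7.01 − 1.48) / 47.8 = 0.116 mA.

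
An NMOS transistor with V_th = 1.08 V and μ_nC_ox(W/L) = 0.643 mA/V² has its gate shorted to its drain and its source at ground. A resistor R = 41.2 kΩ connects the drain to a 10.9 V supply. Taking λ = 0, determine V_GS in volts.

V_GS = 1.90 V

With gate tied to drain, V_GS = V_DS ≥ V_GS − V_th, so the device is in saturation.
KCL at the drain: ½ k_n (V_GS − V_th)² = (V_DD − V_GS)/R.
Let x = V_GS − 1.08. Then 13.2 x² + x − 9.82 = 0, giving x = 0.824 V (positive root), so V_GS = 1.9 V.
I_D = (V_DD − V_GS)/R = (10.9 − 1.9) / 41.2 = 0.218 mA.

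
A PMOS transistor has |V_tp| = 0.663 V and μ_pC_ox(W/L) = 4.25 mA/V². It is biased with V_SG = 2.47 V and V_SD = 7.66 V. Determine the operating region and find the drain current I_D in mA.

V_ov = V_SG − |V_tp| = 2.47 − 0.663 = 1.81 V.
Since V_SD = 7.66 V ≥ V_ov = 1.81 V, the device is in saturation.
I_D = ½ k_p V_ov² = 0.5 × 4.25 × 1.81² = 6.94 mA.

Saturation; I_D = 6.94 mA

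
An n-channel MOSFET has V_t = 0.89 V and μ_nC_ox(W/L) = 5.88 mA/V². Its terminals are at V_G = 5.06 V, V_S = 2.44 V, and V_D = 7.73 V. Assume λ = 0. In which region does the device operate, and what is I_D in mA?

Saturation; I_D = 8.80 mA

V_GS = V_G − V_S = 5.06 − 2.44 = 2.62 V; V_DS = V_D − V_S = 7.73 − 2.44 = 5.29 V.
V_ov = V_GS − V_t = 2.62 − 0.89 = 1.73 V.
Since V_DS = 5.29 V ≥ V_ov = 1.73 V, the device is in saturation.
I_D = ½ k_n V_ov² = 0.5 × 5.88 × 1.73² = 8.8 mA.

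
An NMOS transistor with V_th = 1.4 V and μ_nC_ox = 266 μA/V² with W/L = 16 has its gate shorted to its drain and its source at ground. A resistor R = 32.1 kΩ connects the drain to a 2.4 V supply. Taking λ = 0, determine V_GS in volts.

V_GS = 1.51 V

With gate tied to drain, V_GS = V_DS ≥ V_GS − V_th, so the device is in saturation.
k_n = μ_nC_ox · (W/L) = 4.256 mA/V².
KCL at the drain: ½ k_n (V_GS − V_th)² = (V_DD − V_GS)/R.
Let x = V_GS − 1.4. Then 68.3 x² + x − 1 = 0, giving x = 0.114 V (positive root), so V_GS = 1.51 V.
I_D = (V_DD − V_GS)/R = (2.4 − 1.51) / 32.1 = 0.0276 mA.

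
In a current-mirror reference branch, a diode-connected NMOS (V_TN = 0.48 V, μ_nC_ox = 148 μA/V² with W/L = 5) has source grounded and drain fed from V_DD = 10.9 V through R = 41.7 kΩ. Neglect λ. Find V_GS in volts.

V_GS = 1.27 V

With gate tied to drain, V_GS = V_DS ≥ V_GS − V_TN, so the device is in saturation.
k_n = μ_nC_ox · (W/L) = 0.74 mA/V².
KCL at the drain: ½ k_n (V_GS − V_TN)² = (V_DD − V_GS)/R.
Let x = V_GS − 0.48. Then 15.4 x² + x − 10.42 = 0, giving x = 0.79 V (positive root), so V_GS = 1.27 V.
I_D = (V_DD − V_GS)/R = (10.9 − 1.27) / 41.7 = 0.231 mA.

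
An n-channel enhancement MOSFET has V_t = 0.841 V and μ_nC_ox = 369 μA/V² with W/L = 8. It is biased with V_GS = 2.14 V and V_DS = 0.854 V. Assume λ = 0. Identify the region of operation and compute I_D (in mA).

Triode; I_D = 2.20 mA

k_n = μ_nC_ox · (W/L) = 2.952 mA/V².
V_ov = V_GS − V_t = 2.14 − 0.841 = 1.3 V.
Since V_DS = 0.854 V < V_ov = 1.3 V, the device is in the triode region.
I_D = k_n [V_ov · V_DS − ½ V_DS²] = 2.952 × [1.3 × 0.854 − 0.5 × 0.854²] = 2.2 mA.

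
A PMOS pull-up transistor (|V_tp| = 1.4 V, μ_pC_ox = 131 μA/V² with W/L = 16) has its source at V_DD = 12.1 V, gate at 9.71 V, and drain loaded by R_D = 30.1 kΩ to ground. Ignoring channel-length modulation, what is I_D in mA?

I_D = 0.395 mA

V_SG = V_DD − V_G = 12.1 − 9.71 = 2.39 V, so V_ov = 2.39 − 1.4 = 0.99 V.
k_p = μ_pC_ox · (W/L) = 2.096 mA/V².
Assume saturation: I_D = ½ k_p V_ov² = 0.5 × 2.096 × 0.99² = 1.03 mA, giving V_SD = V_DD − I_D R_D = 12.1 − 1.03 × 30.1 = -18.8 V.
But -18.8 V < V_ov = 0.99 V, so the device is actually in triode.
In triode I_D = k_p[V_ov V_SD − ½ V_SD²] and I_D = (V_DD − V_SD)/R_D. Equating: 31.5 V_SD² − 63.46 V_SD + 12.1 = 0, giving V_SD = 0.213 V (the root below V_ov).
I_D = (12.1 − 0.213) / 30.1 = 0.395 mA.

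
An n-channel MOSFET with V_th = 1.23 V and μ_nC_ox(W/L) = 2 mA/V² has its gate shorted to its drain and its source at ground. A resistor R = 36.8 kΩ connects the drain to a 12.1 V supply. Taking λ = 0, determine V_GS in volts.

V_GS = 1.76 V

With gate tied to drain, V_GS = V_DS ≥ V_GS − V_th, so the device is in saturation.
KCL at the drain: ½ k_n (V_GS − V_th)² = (V_DD − V_GS)/R.
Let x = V_GS − 1.23. Then 36.8 x² + x − 10.87 = 0, giving x = 0.53 V (positive root), so V_GS = 1.76 V.
I_D = (V_DD − V_GS)/R = (12.1 − 1.76) / 36.8 = 0.281 mA.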